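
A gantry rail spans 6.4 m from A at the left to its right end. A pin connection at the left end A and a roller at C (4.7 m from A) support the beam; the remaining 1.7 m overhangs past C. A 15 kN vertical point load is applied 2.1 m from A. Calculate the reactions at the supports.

Moments about A: C_y·4.7 − 15·2.1 = 0 → C_y = 31.5/4.7 = 6.70213 ≈ 6.702 kN.
ΣF_y = 0: A_y + 6.70213 − 15 = 0 → A_y = 8.298 kN.
ΣF_x = 0: no horizontal applied forces, so A_x = 0.

A_x = 0, A_y = 8.298 kN, C_y = 6.702 kN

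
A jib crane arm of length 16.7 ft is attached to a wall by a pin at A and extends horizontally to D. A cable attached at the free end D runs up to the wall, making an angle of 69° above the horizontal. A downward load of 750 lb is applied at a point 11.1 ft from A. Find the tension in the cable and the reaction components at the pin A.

ΣM about A: T·sin69°·16.7 − 750·11.1 = 0 → T = 8325/(16.7·0.93358) = 533.969 ≈ 534.0 lb.
ΣF_x = 0: A_x − T·cos69° = 0 → A_x = 533.969 × 0.358368 = 191.4 lb.
ΣF_y = 0: A_y + T·sin69° − 750 = 0 → A_y = 750 − 533.969 × 0.93358 = 251.5 lb.

T = 534.0 lb, A_x = 191.4 lb, A_y = 251.5 lb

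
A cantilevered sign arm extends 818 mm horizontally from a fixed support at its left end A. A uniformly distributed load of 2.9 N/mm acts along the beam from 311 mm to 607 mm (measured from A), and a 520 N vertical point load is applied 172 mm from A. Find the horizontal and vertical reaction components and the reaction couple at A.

Resultant of the distributed load: 2.9 × 296 = 858.4 N at 459 mm from A.
ΣF_x = 0: A_x = 0.
ΣF_y = 0: A_y − 2.9·296 − 520 = 0 → A_y = 1378 N.
ΣM about A: M_A − (2.9·296)·459 − 520·172 = 0 → M_A = 483400 N·mm.

A_x = 0, A_y = 1378 N, M_A = 483400 N·mm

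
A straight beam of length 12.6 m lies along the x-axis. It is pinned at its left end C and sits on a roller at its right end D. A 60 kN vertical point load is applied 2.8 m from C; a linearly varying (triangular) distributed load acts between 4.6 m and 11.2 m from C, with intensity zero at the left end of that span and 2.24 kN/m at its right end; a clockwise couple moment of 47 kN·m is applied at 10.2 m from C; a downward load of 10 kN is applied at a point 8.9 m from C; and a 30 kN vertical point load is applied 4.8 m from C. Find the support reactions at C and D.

Resultant of the triangular load: ½ × 2.24 × 6.6 = 7.392 kN, acting at 9 m from C (one-third of the span from the peak).
ΣM about C: D_y·12.6 − 60·2.8 − (½·2.24·6.6)·9 − 47 − 10·8.9 − 30·4.8 = 0 → D_y = 514.528/12.6 = 40.8356 ≈ 40.84 kN.
ΣF_y = 0: C_y + 40.8356 − 60 − ½·2.24·6.6 − 10 − 30 = 0 → C_y = 66.56 kN.
ΣF_x = 0: no horizontal applied forces, so C_x = 0.

C_x = 0, C_y = 66.56 kN, D_y = 40.84 kN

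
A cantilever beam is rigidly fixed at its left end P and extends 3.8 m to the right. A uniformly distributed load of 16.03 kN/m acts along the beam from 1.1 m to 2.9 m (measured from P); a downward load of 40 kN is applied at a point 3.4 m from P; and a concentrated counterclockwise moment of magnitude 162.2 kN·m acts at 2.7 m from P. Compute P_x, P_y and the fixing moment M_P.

Resultant of the distributed load: 16.03 × 1.8 = 28.854 kN at 2 m from P.
ΣF_x = 0: P_x = 0.
ΣF_y = 0: P_y − 16.03·1.8 − 40 = 0 → P_y = 68.85 kN.
ΣM about P: M_P − (16.03·1.8)·2 − 40·3.4 + 162.2 = 0 → M_P = 31.51 kN·m.

P_x = 0, P_y = 68.85 kN, M_P = 31.51 kN·m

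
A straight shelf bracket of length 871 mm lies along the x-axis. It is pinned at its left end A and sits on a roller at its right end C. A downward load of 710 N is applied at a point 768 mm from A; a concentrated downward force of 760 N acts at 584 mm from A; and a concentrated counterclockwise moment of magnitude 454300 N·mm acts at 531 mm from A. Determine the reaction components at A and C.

A_x = 0, A_y = 856.0 N, C_y = 614.0 N

ΣM about A: C_y·871 − 710·768 − 760·584 + 454300 = 0 → C_y = 534820/871 = 614.03 ≈ 614.0 N.
ΣF_y = 0: A_y + 614.03 − 710 − 760 = 0 → A_y = 856.0 N.
ΣF_x = 0: no horizontal applied forces, so A_x = 0.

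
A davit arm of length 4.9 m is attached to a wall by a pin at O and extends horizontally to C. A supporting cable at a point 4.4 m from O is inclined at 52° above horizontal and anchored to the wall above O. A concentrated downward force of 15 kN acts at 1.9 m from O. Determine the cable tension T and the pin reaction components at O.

T = 8.220 kN, O_x = 5.061 kN, O_y = 8.523 kN

ΣM about O: T·sin52°·4.4 − 15·1.9 = 0 → T = 28.5/(4.4·0.788011) = 8.21977 ≈ 8.220 kN.
ΣF_x = 0: O_x − T·cos52° = 0 → O_x = 8.21977 × 0.615661 = 5.061 kN.
ΣF_y = 0: O_y + T·sin52° − 15 = 0 → O_y = 15 − 8.21977 × 0.788011 = 8.523 kN.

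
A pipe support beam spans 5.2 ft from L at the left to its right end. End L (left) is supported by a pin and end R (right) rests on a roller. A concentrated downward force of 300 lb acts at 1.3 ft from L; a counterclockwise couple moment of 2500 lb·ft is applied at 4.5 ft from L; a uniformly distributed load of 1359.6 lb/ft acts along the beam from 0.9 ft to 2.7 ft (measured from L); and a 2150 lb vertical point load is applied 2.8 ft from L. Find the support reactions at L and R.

Resultant of the distributed load: 1359.6 × 1.8 = 2447.28 lb at 1.8 ft from L.
Moments about L: R_y·5.2 − 300·1.3 + 2500 − (1359.6·1.8)·1.8 − 2150·2.8 = 0 → R_y = 8315.104/5.2 = 1599.06 ≈ 1599 lb.
ΣF_y = 0: L_y + 1599.06 − 300 − 1359.6·1.8 − 2150 = 0 → L_y = 3298 lb.
ΣF_x = 0: no horizontal applied forces, so L_x = 0.

L_x = 0, L_y = 3298 lb, R_y = 1599 lb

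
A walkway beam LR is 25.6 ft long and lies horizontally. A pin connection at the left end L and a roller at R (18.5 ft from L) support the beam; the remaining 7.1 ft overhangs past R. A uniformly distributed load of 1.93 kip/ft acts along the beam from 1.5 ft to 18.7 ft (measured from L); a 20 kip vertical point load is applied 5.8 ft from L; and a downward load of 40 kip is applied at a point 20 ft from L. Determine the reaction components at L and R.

L_x = 0, L_y = 25.56 kip, R_y = 67.64 kip

Resultant of the distributed load: 1.93 × 17.2 = 33.196 kip at 10.1 ft from L.
ΣM about L: R_y·18.5 − (1.93·17.2)·10.1 − 20·5.8 − 40·20 = 0 → R_y = 1251.2796/18.5 = 67.6367 ≈ 67.64 kip.
ΣF_y = 0: L_y + 67.6367 − 1.93·17.2 − 20 − 40 = 0 → L_y = 25.56 kip.
ΣF_x = 0: no horizontal applied forces, so L_x = 0.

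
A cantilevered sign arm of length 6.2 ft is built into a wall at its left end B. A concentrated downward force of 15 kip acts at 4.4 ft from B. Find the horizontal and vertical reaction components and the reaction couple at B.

B_x = 0, B_y = 15.00 kip, M_B = 66.00 kip·ft

ΣF_x = 0: B_x = 0.
ΣF_y = 0: B_y − 15 = 0 → B_y = 15.00 kip.
ΣM about B: M_B − 15·4.4 = 0 → M_B = 66.00 kip·ft.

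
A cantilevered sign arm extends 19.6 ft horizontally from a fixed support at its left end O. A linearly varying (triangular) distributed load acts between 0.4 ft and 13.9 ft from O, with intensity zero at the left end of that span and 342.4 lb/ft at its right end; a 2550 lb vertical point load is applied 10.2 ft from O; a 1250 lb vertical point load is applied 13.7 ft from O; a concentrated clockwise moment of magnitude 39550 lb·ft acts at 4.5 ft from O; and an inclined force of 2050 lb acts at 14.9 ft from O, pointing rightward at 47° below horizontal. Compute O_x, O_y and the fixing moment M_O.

O_x = -1398 lb, O_y = 7610 lb, M_O = 126700 lb·ft

Resultant of the triangular load: ½ × 342.4 × 13.5 = 2311.2 lb, acting at 9.4 ft from O (one-third of the span from the peak).
ΣF_x = 0: O_x + 2050·cos47° = 0 → O_x = -1398 lb.
ΣF_y = 0: O_y − ½·342.4·13.5 − 2550 − 1250 − 2050·sin47° = 0 → O_y = 7610 lb.
ΣM about O: M_O − (½·342.4·13.5)·9.4 − 2550·10.2 − 1250·13.7 − 39550 − 2050·sin47°·14.9 = 0 → M_O = 126700 lb·ft.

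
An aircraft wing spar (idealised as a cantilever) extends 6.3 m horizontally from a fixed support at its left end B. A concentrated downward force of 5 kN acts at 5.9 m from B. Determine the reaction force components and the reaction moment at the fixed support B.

ΣF_x = 0: B_x = 0.
ΣF_y = 0: B_y − 5 = 0 → B_y = 5.000 kN.
ΣM about B: M_B − 5·5.9 = 0 → M_B = 29.50 kN·m.

B_x = 0, B_y = 5.000 kN, M_B = 29.50 kN·m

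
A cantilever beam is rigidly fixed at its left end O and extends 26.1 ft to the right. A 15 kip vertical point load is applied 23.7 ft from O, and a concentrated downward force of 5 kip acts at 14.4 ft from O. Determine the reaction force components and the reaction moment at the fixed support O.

ΣF_x = 0: O_x = 0.
ΣF_y = 0: O_y − 15 − 5 = 0 → O_y = 20.00 kip.
ΣM about O: M_O − 15·23.7 − 5·14.4 = 0 → M_O = 427.5 kip·ft.

O_x = 0, O_y = 20.00 kip, M_O = 427.5 kip·ft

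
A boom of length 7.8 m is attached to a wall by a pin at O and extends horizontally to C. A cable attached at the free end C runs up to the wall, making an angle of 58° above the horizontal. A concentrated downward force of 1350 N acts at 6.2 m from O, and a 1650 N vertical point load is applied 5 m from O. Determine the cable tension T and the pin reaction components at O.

ΣM about O: T·sin58°·7.8 − 1350·6.2 − 1650·5 = 0 → T = 16620/(7.8·0.848048) = 2512.56 ≈ 2513 N.
ΣF_x = 0: O_x − T·cos58° = 0 → O_x = 2512.56 × 0.529919 = 1331 N.
ΣF_y = 0: O_y + T·sin58° − 1350 − 1650 = 0 → O_y = 3000 − 2512.56 × 0.848048 = 869.2 N.

T = 2513 N, O_x = 1331 N, O_y = 869.2 N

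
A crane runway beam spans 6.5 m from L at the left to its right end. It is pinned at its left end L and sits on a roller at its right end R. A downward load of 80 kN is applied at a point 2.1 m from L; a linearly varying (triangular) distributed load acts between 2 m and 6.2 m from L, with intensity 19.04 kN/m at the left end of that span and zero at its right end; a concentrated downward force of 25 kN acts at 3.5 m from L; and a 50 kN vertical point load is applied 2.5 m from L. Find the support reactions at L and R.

Resultant of the triangular load: ½ × 19.04 × 4.2 = 39.984 kN, acting at 3.4 m from L (one-third of the span from the peak).
ΣM about L: R_y·6.5 − 80·2.1 − (½·19.04·4.2)·3.4 − 25·3.5 − 50·2.5 = 0 → R_y = 516.4456/6.5 = 79.4532 ≈ 79.45 kN.
ΣF_y = 0: L_y + 79.4532 − 80 − ½·19.04·4.2 − 25 − 50 = 0 → L_y = 115.5 kN.
ΣF_x = 0: no horizontal applied forces, so L_x = 0.

L_x = 0, L_y = 115.5 kN, R_y = 79.45 kN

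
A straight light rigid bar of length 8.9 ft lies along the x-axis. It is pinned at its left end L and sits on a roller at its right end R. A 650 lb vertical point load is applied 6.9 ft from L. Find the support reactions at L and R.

ΣM about L: R_y·8.9 − 650·6.9 = 0 → R_y = 4485/8.9 = 503.933 ≈ 503.9 lb.
ΣF_y = 0: L_y + 503.933 − 650 = 0 → L_y = 146.1 lb.
ΣF_x = 0: no horizontal applied forces, so L_x = 0.

L_x = 0, L_y = 146.1 lb, R_y = 503.9 lb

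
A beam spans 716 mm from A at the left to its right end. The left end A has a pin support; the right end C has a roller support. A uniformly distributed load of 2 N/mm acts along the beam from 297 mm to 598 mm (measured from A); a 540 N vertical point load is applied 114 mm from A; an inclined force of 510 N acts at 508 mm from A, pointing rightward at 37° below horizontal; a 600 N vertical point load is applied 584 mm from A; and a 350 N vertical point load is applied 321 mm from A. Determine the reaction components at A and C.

Resultant of the distributed load: 2 × 301 = 602 N at 447.5 mm from A.
ΣM about A: C_y·716 − (2·301)·447.5 − 540·114 − 510·sin37°·508 − 600·584 − 350·321 = 0 → C_y = 949623/716 = 1326.29 ≈ 1326 N.
ΣF_y = 0: A_y + 1326.29 − 2·301 − 540 − 510·sin37° − 600 − 350 = 0 → A_y = 1073 N.
ΣF_x = 0: A_x + 510·cos37° = 0 → A_x = -407.3 N.

A_x = -407.3 N, A_y = 1073 N, C_y = 1326 N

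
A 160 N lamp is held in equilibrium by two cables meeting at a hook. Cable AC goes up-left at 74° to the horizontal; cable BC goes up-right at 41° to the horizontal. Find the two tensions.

T_AC = 133.2 N, T_BC = 48.66 N

ΣF_x = 0: −T_AC·cos74° + T_BC·cos41° = 0 → T_BC = 0.365223·T_AC.
ΣF_y = 0: T_AC·sin74° + T_BC·sin41° = 160.
Substitute: T_AC·(0.961262 + 0.365223·0.656059) = 160 → T_AC = 133.237 ≈ 133.2 N.
Then T_BC = 0.365223 × 133.237 = 48.66 N.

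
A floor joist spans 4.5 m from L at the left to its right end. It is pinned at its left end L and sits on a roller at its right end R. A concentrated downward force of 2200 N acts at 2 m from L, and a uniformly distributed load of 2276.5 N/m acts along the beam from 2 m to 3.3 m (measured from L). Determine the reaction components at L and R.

Resultant of the distributed load: 2276.5 × 1.3 = 2959.45 N at 2.65 m from L.
Taking moments about L: R_y·4.5 − 2200·2 − (2276.5·1.3)·2.65 = 0 → R_y = 12242.5425/4.5 = 2720.57 ≈ 2721 N.
ΣF_y = 0: L_y + 2720.57 − 2200 − 2276.5·1.3 = 0 → L_y = 2439 N.
ΣF_x = 0: no horizontal applied forces, so L_x = 0.

L_x = 0, L_y = 2439 N, R_y = 2721 N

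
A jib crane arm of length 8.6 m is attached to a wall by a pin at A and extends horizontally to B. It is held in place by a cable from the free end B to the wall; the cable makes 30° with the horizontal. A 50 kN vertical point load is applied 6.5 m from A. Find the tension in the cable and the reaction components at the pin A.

T = 75.58 kN, A_x = 65.46 kN, A_y = 12.21 kN

ΣM about A: T·sin30°·8.6 − 50·6.5 = 0 → T = 325/(8.6·0.5) = 75.5814 ≈ 75.58 kN.
ΣF_x = 0: A_x − T·cos30° = 0 → A_x = 75.5814 × 0.866025 = 65.46 kN.
ΣF_y = 0: A_y + T·sin30° − 50 = 0 → A_y = 50 − 75.5814 × 0.5 = 12.21 kN.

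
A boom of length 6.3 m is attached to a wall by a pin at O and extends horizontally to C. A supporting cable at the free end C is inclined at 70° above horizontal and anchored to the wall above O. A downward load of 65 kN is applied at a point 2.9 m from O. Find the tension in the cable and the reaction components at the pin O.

T = 31.84 kN, O_x = 10.89 kN, O_y = 35.08 kN

ΣM about O: T·sin70°·6.3 − 65·2.9 = 0 → T = 188.5/(6.3·0.939693) = 31.8409 ≈ 31.84 kN.
ΣF_x = 0: O_x − T·cos70° = 0 → O_x = 31.8409 × 0.34202 = 10.89 kN.
ΣF_y = 0: O_y + T·sin70° − 65 = 0 → O_y = 65 − 31.8409 × 0.939693 = 35.08 kN.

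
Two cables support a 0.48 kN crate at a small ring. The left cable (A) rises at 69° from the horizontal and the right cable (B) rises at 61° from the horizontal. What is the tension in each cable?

ΣF_x = 0: −T_A·cos69° + T_B·cos61° = 0 → T_B = 0.739193·T_A.
ΣF_y = 0: T_A·sin69° + T_B·sin61° = 0.48.
Substitute: T_A·(0.93358 + 0.739193·0.87462) = 0.48 → T_A = 0.30378 ≈ 0.3038 kN.
Then T_B = 0.739193 × 0.30378 = 0.2246 kN.

T_A = 0.3038 kN, T_B = 0.2246 kN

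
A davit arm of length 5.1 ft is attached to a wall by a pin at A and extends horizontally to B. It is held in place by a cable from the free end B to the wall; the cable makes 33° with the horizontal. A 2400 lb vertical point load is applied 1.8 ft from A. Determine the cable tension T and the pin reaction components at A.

T = 1555 lb, A_x = 1304 lb, A_y = 1553 lb

ΣM about A: T·sin33°·5.1 − 2400·1.8 = 0 → T = 4320/(5.1·0.544639) = 1555.27 ≈ 1555 lb.
ΣF_x = 0: A_x − T·cos33° = 0 → A_x = 1555.27 × 0.838671 = 1304 lb.
ΣF_y = 0: A_y + T·sin33° − 2400 = 0 → A_y = 2400 − 1555.27 × 0.544639 = 1553 lb.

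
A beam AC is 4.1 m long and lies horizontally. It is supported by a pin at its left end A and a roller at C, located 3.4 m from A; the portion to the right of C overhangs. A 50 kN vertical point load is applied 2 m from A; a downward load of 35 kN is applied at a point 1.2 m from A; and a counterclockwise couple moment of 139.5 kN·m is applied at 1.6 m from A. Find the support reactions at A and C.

Moments about A: C_y·3.4 − 50·2 − 35·1.2 + 139.5 = 0 → C_y = 2.5/3.4 = 0.735294 ≈ 0.7353 kN.
ΣF_y = 0: A_y + 0.735294 − 50 − 35 = 0 → A_y = 84.26 kN.
ΣF_x = 0: no horizontal applied forces, so A_x = 0.

A_x = 0, A_y = 84.26 kN, C_y = 0.7353 kN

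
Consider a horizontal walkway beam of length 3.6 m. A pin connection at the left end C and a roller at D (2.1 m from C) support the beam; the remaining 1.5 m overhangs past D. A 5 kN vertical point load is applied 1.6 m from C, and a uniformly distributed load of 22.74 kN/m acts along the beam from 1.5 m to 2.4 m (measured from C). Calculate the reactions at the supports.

C_x = 0, C_y = 2.652 kN, D_y = 22.81 kN

Resultant of the distributed load: 22.74 × 0.9 = 20.466 kN at 1.95 m from C.
Taking moments about C: D_y·2.1 − 5·1.6 − (22.74·0.9)·1.95 = 0 → D_y = 47.9087/2.1 = 22.8137 ≈ 22.81 kN.
ΣF_y = 0: C_y + 22.8137 − 5 − 22.74·0.9 = 0 → C_y = 2.652 kN.
ΣF_x = 0: no horizontal applied forces, so C_x = 0.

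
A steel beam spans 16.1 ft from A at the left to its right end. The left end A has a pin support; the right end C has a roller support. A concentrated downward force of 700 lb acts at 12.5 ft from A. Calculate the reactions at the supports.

Moments about A: C_y·16.1 − 700·12.5 = 0 → C_y = 8750/16.1 = 543.478 ≈ 543.5 lb.
ΣF_y = 0: A_y + 543.478 − 700 = 0 → A_y = 156.5 lb.
ΣF_x = 0: no horizontal applied forces, so A_x = 0.

A_x = 0, A_y = 156.5 lb, C_y = 543.5 lb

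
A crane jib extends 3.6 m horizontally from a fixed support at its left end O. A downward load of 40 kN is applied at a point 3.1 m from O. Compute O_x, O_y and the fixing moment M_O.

O_x = 0, O_y = 40.00 kN, M_O = 124.0 kN·m

ΣF_x = 0: O_x = 0.
ΣF_y = 0: O_y − 40 = 0 → O_y = 40.00 kN.
ΣM about O: M_O − 40·3.1 = 0 → M_O = 124.0 kN·m.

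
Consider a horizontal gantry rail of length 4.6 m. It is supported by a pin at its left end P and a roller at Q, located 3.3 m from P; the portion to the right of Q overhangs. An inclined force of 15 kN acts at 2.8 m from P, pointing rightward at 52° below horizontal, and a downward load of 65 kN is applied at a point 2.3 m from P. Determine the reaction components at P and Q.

Moments about P: Q_y·3.3 − 15·sin52°·2.8 − 65·2.3 = 0 → Q_y = 182.596/3.3 = 55.3321 ≈ 55.33 kN.
ΣF_y = 0: P_y + 55.3321 − 15·sin52° − 65 = 0 → P_y = 21.49 kN.
ΣF_x = 0: P_x + 15·cos52° = 0 → P_x = -9.235 kN.

P_x = -9.235 kN, P_y = 21.49 kN, Q_y = 55.33 kN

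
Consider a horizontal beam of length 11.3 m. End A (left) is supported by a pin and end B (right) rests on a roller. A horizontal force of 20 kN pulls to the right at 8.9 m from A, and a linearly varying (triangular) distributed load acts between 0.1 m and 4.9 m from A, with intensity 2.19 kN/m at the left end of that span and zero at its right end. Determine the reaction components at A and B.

A_x = -20.00 kN, A_y = 4.465 kN, B_y = 0.7907 kN

Resultant of the triangular load: ½ × 2.19 × 4.8 = 5.256 kN, acting at 1.7 m from A (one-third of the span from the peak).
Taking moments about A: B_y·11.3 − (½·2.19·4.8)·1.7 = 0 → B_y = 8.9352/11.3 = 0.790726 ≈ 0.7907 kN.
ΣF_y = 0: A_y + 0.790726 − ½·2.19·4.8 = 0 → A_y = 4.465 kN.
ΣF_x = 0: A_x + 20 = 0 → A_x = -20.00 kN.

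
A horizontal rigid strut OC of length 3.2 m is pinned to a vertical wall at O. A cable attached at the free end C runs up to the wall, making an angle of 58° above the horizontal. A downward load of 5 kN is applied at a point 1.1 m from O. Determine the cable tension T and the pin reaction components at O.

T = 2.027 kN, O_x = 1.074 kN, O_y = 3.281 kN

ΣM about O: T·sin58°·3.2 − 5·1.1 = 0 → T = 5.5/(3.2·0.848048) = 2.02671 ≈ 2.027 kN.
ΣF_x = 0: O_x − T·cos58° = 0 → O_x = 2.02671 × 0.529919 = 1.074 kN.
ΣF_y = 0: O_y + T·sin58° − 5 = 0 → O_y = 5 − 2.02671 × 0.848048 = 3.281 kN.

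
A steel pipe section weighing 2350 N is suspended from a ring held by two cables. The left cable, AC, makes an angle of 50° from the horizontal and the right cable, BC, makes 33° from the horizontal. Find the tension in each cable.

ΣF_x = 0: −T_AC·cos50° + T_BC·cos33° = 0 → T_BC = 0.766436·T_AC.
ΣF_y = 0: T_AC·sin50° + T_BC·sin33° = 2350.
Substitute: T_AC·(0.766044 + 0.766436·0.544639) = 2350 → T_AC = 1985.68 ≈ 1986 N.
Then T_BC = 0.766436 × 1985.68 = 1522 N.

T_AC = 1986 N, T_BC = 1522 N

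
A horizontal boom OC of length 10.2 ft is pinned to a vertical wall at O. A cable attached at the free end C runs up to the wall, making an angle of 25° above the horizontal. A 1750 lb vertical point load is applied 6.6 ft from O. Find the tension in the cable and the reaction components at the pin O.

T = 2679 lb, O_x = 2428 lb, O_y = 617.6 lb

ΣM about O: T·sin25°·10.2 − 1750·6.6 = 0 → T = 11550/(10.2·0.422618) = 2679.38 ≈ 2679 lb.
ΣF_x = 0: O_x − T·cos25° = 0 → O_x = 2679.38 × 0.906308 = 2428 lb.
ΣF_y = 0: O_y + T·sin25° − 1750 = 0 → O_y = 1750 − 2679.38 × 0.422618 = 617.6 lb.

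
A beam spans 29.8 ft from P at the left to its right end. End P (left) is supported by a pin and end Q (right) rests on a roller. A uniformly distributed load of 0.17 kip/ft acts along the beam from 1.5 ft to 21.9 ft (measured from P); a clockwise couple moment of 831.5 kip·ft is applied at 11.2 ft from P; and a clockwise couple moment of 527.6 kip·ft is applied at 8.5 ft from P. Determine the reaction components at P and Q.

Resultant of the distributed load: 0.17 × 20.4 = 3.468 kip at 11.7 ft from P.
Moments about P: Q_y·29.8 − (0.17·20.4)·11.7 − 831.5 − 527.6 = 0 → Q_y = 1399.6756/29.8 = 46.969 ≈ 46.97 kip.
ΣF_y = 0: P_y + 46.969 − 0.17·20.4 = 0 → P_y = -43.50 kip.
ΣF_x = 0: no horizontal applied forces, so P_x = 0.

P_x = 0, P_y = -43.50 kip, Q_y = 46.97 kip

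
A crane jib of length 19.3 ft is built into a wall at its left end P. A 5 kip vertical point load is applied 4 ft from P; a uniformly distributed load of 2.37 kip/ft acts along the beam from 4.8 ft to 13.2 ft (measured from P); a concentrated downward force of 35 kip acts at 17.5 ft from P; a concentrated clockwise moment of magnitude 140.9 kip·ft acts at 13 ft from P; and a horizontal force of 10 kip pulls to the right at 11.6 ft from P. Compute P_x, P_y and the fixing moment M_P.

P_x = -10.00 kip, P_y = 59.91 kip, M_P = 952.6 kip·ft

Resultant of the distributed load: 2.37 × 8.4 = 19.908 kip at 9 ft from P.
ΣF_x = 0: P_x + 10 = 0 → P_x = -10.00 kip.
ΣF_y = 0: P_y − 5 − 2.37·8.4 − 35 = 0 → P_y = 59.91 kip.
ΣM about P: M_P − 5·4 − (2.37·8.4)·9 − 35·17.5 − 140.9 = 0 → M_P = 952.6 kip·ft.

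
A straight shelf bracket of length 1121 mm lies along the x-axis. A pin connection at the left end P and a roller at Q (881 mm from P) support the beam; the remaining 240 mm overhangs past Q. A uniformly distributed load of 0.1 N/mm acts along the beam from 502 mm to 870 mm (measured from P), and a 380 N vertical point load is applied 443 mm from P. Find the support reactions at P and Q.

Resultant of the distributed load: 0.1 × 368 = 36.8 N at 686 mm from P.
ΣM about P: Q_y·881 − (0.1·368)·686 − 380·443 = 0 → Q_y = 193584.8/881 = 219.733 ≈ 219.7 N.
ΣF_y = 0: P_y + 219.733 − 0.1·368 − 380 = 0 → P_y = 197.1 N.
ΣF_x = 0: no horizontal applied forces, so P_x = 0.

P_x = 0, P_y = 197.1 N, Q_y = 219.7 N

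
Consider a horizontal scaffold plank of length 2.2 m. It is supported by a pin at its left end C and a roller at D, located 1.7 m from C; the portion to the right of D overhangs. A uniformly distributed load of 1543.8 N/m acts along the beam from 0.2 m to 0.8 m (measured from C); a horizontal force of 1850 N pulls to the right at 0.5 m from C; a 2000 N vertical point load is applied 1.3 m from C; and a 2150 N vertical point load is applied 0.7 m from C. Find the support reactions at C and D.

Resultant of the distributed load: 1543.8 × 0.6 = 926.28 N at 0.5 m from C.
Taking moments about C: D_y·1.7 − (1543.8·0.6)·0.5 − 2000·1.3 − 2150·0.7 = 0 → D_y = 4568.14/1.7 = 2687.14 ≈ 2687 N.
ΣF_y = 0: C_y + 2687.14 − 1543.8·0.6 − 2000 − 2150 = 0 → C_y = 2389 N.
ΣF_x = 0: C_x + 1850 = 0 → C_x = -1850 N.

C_x = -1850 N, C_y = 2389 N, D_y = 2687 N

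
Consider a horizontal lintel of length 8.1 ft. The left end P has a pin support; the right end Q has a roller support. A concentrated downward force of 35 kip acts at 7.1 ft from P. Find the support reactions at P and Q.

Moments about P: Q_y·8.1 − 35·7.1 = 0 → Q_y = 248.5/8.1 = 30.679 ≈ 30.68 kip.
ΣF_y = 0: P_y + 30.679 − 35 = 0 → P_y = 4.321 kip.
ΣF_x = 0: no horizontal applied forces, so P_x = 0.

P_x = 0, P_y = 4.321 kip, Q_y = 30.68 kip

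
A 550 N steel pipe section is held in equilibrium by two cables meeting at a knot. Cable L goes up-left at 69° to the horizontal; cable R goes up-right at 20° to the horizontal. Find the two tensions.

T_L = 516.9 N, T_R = 197.1 N

ΣF_x = 0: −T_L·cos69° + T_R·cos20° = 0 → T_R = 0.381367·T_L.
ΣF_y = 0: T_L·sin69° + T_R·sin20° = 550.
Substitute: T_L·(0.93358 + 0.381367·0.34202) = 550 → T_L = 516.91 ≈ 516.9 N.
Then T_R = 0.381367 × 516.91 = 197.1 N.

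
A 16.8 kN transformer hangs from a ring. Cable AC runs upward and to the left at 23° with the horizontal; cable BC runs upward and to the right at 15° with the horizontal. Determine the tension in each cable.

ΣF_x = 0: −T_AC·cos23° + T_BC·cos15° = 0 → T_BC = 0.952977·T_AC.
ΣF_y = 0: T_AC·sin23° + T_BC·sin15° = 16.8.
Substitute: T_AC·(0.390731 + 0.952977·0.258819) = 16.8 → T_AC = 26.3579 ≈ 26.36 kN.
Then T_BC = 0.952977 × 26.3579 = 25.12 kN.

T_AC = 26.36 kN, T_BC = 25.12 kN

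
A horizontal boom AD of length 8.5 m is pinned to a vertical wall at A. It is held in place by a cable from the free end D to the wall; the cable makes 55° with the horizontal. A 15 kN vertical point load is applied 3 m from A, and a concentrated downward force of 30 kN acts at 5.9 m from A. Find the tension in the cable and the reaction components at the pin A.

ΣM about A: T·sin55°·8.5 − 15·3 − 30·5.9 = 0 → T = 222/(8.5·0.819152) = 31.8838 ≈ 31.88 kN.
ΣF_x = 0: A_x − T·cos55° = 0 → A_x = 31.8838 × 0.573576 = 18.29 kN.
ΣF_y = 0: A_y + T·sin55° − 15 − 30 = 0 → A_y = 45 − 31.8838 × 0.819152 = 18.88 kN.

T = 31.88 kN, A_x = 18.29 kN, A_y = 18.88 kN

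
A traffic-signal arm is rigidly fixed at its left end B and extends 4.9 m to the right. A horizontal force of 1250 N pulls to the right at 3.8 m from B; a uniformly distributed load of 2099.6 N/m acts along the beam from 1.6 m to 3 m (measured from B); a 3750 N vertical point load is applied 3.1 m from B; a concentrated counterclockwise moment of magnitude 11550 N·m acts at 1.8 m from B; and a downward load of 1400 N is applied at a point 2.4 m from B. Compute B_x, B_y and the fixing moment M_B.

Resultant of the distributed load: 2099.6 × 1.4 = 2939.44 N at 2.3 m from B.
ΣF_x = 0: B_x + 1250 = 0 → B_x = -1250 N.
ΣF_y = 0: B_y − 2099.6·1.4 − 3750 − 1400 = 0 → B_y = 8089 N.
ΣM about B: M_B − (2099.6·1.4)·2.3 − 3750·3.1 + 11550 − 1400·2.4 = 0 → M_B = 10200 N·m.

B_x = -1250 N, B_y = 8089 N, M_B = 10200 N·m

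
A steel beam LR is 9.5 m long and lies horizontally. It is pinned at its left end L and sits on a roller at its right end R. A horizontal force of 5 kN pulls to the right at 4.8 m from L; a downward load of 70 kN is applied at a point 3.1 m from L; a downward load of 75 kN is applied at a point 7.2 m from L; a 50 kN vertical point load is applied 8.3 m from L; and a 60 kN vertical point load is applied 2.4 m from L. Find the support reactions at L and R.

L_x = -5.000 kN, L_y = 116.5 kN, R_y = 138.5 kN

Moments about L: R_y·9.5 − 70·3.1 − 75·7.2 − 50·8.3 − 60·2.4 = 0 → R_y = 1316/9.5 = 138.526 ≈ 138.5 kN.
ΣF_y = 0: L_y + 138.526 − 70 − 75 − 50 − 60 = 0 → L_y = 116.5 kN.
ΣF_x = 0: L_x + 5 = 0 → L_x = -5.000 kN.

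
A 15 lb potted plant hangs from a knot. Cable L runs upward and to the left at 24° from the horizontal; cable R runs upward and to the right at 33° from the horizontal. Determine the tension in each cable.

T_L = 15.00 lb, T_R = 16.34 lb

ΣF_x = 0: −T_L·cos24° + T_R·cos33° = 0 → T_R = 1.08928·T_L.
ΣF_y = 0: T_L·sin24° + T_R·sin33° = 15.
Substitute: T_L·(0.406737 + 1.08928·0.544639) = 15 → T_L = 15.00 lb.
Then T_R = 1.08928 × 15 = 16.34 lb.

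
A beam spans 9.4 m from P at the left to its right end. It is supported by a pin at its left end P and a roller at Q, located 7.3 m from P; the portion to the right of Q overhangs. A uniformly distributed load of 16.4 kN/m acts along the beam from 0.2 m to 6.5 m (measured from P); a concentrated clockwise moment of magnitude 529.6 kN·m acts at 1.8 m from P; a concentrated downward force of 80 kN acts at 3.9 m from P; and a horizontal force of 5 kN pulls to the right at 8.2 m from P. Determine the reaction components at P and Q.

Resultant of the distributed load: 16.4 × 6.3 = 103.32 kN at 3.35 m from P.
Moments about P: Q_y·7.3 − (16.4·6.3)·3.35 − 529.6 − 80·3.9 = 0 → Q_y = 1187.722/7.3 = 162.702 ≈ 162.7 kN.
ΣF_y = 0: P_y + 162.702 − 16.4·6.3 − 80 = 0 → P_y = 20.62 kN.
ΣF_x = 0: P_x + 5 = 0 → P_x = -5.000 kN.

P_x = -5.000 kN, P_y = 20.62 kN, Q_y = 162.7 kN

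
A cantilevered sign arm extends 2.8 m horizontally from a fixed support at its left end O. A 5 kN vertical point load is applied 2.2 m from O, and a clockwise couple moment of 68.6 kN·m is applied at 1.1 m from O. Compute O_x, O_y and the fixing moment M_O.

ΣF_x = 0: O_x = 0.
ΣF_y = 0: O_y − 5 = 0 → O_y = 5.000 kN.
ΣM about O: M_O − 5·2.2 − 68.6 = 0 → M_O = 79.60 kN·m.

O_x = 0, O_y = 5.000 kN, M_O = 79.60 kN·m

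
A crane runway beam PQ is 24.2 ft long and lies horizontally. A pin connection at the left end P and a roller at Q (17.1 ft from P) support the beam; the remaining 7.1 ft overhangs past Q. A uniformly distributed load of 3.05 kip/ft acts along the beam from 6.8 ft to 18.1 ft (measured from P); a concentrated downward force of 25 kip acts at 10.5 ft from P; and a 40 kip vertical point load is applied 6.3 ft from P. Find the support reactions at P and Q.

P_x = 0, P_y = 44.28 kip, Q_y = 55.18 kip

Resultant of the distributed load: 3.05 × 11.3 = 34.465 kip at 12.45 ft from P.
Taking moments about P: Q_y·17.1 − (3.05·11.3)·12.45 − 25·10.5 − 40·6.3 = 0 → Q_y = 943.58925/17.1 = 55.1807 ≈ 55.18 kip.
ΣF_y = 0: P_y + 55.1807 − 3.05·11.3 − 25 − 40 = 0 → P_y = 44.28 kip.
ΣF_x = 0: no horizontal applied forces, so P_x = 0.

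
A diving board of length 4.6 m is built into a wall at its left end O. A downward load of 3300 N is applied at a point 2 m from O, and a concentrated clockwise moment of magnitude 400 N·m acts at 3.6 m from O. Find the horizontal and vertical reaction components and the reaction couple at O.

ΣF_x = 0: O_x = 0.
ΣF_y = 0: O_y − 3300 = 0 → O_y = 3300 N.
ΣM about O: M_O − 3300·2 − 400 = 0 → M_O = 7000 N·m.

O_x = 0, O_y = 3300 N, M_O = 7000 N·m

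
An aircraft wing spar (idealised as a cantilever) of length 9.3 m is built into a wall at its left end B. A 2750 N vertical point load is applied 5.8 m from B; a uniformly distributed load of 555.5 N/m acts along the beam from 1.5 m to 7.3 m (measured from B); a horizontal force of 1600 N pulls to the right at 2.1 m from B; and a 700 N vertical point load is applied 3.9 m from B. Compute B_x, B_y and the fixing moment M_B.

B_x = -1600 N, B_y = 6672 N, M_B = 32860 N·m

Resultant of the distributed load: 555.5 × 5.8 = 3221.9 N at 4.4 m from B.
ΣF_x = 0: B_x + 1600 = 0 → B_x = -1600 N.
ΣF_y = 0: B_y − 2750 − 555.5·5.8 − 700 = 0 → B_y = 6672 N.
ΣM about B: M_B − 2750·5.8 − (555.5·5.8)·4.4 − 700·3.9 = 0 → M_B = 32860 N·m.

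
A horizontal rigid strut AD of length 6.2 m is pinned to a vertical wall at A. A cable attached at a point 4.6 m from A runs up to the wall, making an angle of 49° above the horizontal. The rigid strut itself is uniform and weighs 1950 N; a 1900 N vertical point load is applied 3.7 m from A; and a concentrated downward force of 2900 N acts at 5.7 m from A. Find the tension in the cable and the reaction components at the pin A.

T = 8528 N, A_x = 5595 N, A_y = 314.1 N

ΣM about A: T·sin49°·4.6 − 1950·3.1 − 1900·3.7 − 2900·5.7 = 0 → T = 29605/(4.6·0.75471) = 8527.61 ≈ 8528 N.
ΣF_x = 0: A_x − T·cos49° = 0 → A_x = 8527.61 × 0.656059 = 5595 N.
ΣF_y = 0: A_y + T·sin49° − 1950 − 1900 − 2900 = 0 → A_y = 6750 − 8527.61 × 0.75471 = 314.1 N.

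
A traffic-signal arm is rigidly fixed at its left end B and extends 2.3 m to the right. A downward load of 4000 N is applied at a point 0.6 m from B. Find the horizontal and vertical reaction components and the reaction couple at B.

ΣF_x = 0: B_x = 0.
ΣF_y = 0: B_y − 4000 = 0 → B_y = 4000 N.
ΣM about B: M_B − 4000·0.6 = 0 → M_B = 2400 N·m.

B_x = 0, B_y = 4000 N, M_B = 2400 N·m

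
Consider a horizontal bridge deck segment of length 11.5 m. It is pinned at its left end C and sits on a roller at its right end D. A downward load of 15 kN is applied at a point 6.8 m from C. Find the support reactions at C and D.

C_x = 0, C_y = 6.130 kN, D_y = 8.870 kN

Taking moments about C: D_y·11.5 − 15·6.8 = 0 → D_y = 102/11.5 = 8.86957 ≈ 8.870 kN.
ΣF_y = 0: C_y + 8.86957 − 15 = 0 → C_y = 6.130 kN.
ΣF_x = 0: no horizontal applied forces, so C_x = 0.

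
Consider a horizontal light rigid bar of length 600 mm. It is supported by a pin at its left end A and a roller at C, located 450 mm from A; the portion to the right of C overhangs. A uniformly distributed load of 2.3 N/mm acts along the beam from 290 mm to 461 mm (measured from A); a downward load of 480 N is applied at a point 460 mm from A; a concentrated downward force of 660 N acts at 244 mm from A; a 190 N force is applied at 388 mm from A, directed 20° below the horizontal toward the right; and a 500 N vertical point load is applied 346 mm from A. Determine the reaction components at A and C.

Resultant of the distributed load: 2.3 × 171 = 393.3 N at 375.5 mm from A.
Taking moments about A: C_y·450 − (2.3·171)·375.5 − 480·460 − 660·244 − 190·sin20°·388 − 500·346 = 0 → C_y = 727738/450 = 1617.2 ≈ 1617 N.
ΣF_y = 0: A_y + 1617.2 − 2.3·171 − 480 − 660 − 190·sin20° − 500 = 0 → A_y = 481.1 N.
ΣF_x = 0: A_x + 190·cos20° = 0 → A_x = -178.5 N.

A_x = -178.5 N, A_y = 481.1 N, C_y = 1617 N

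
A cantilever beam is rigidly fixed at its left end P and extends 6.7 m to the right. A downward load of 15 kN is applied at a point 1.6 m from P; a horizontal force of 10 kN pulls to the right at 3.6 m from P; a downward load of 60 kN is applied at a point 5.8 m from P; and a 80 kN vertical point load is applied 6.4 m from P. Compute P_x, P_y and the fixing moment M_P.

P_x = -10.00 kN, P_y = 155.0 kN, M_P = 884.0 kN·m

ΣF_x = 0: P_x + 10 = 0 → P_x = -10.00 kN.
ΣF_y = 0: P_y − 15 − 60 − 80 = 0 → P_y = 155.0 kN.
ΣM about P: M_P − 15·1.6 − 60·5.8 − 80·6.4 = 0 → M_P = 884.0 kN·m.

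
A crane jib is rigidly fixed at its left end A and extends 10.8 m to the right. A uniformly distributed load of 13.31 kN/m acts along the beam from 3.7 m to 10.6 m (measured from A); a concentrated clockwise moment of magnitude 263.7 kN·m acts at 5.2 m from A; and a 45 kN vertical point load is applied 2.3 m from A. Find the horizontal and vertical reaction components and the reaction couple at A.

Resultant of the distributed load: 13.31 × 6.9 = 91.839 kN at 7.15 m from A.
ΣF_x = 0: A_x = 0.
ΣF_y = 0: A_y − 13.31·6.9 − 45 = 0 → A_y = 136.8 kN.
ΣM about A: M_A − (13.31·6.9)·7.15 − 263.7 − 45·2.3 = 0 → M_A = 1024 kN·m.

A_x = 0, A_y = 136.8 kN, M_A = 1024 kN·m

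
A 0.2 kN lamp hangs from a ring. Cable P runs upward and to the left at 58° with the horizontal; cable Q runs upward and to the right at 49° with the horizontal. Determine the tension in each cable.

T_P = 0.1372 kN, T_Q = 0.1108 kN

ΣF_x = 0: −T_P·cos58° + T_Q·cos49° = 0 → T_Q = 0.807731·T_P.
ΣF_y = 0: T_P·sin58° + T_Q·sin49° = 0.2.
Substitute: T_P·(0.848048 + 0.807731·0.75471) = 0.2 → T_P = 0.137207 ≈ 0.1372 kN.
Then T_Q = 0.807731 × 0.137207 = 0.1108 kN.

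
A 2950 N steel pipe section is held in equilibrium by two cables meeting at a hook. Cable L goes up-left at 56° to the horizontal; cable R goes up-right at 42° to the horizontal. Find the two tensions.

T_L = 2214 N, T_R = 1666 N

ΣF_x = 0: −T_L·cos56° + T_R·cos42° = 0 → T_R = 0.752468·T_L.
ΣF_y = 0: T_L·sin56° + T_R·sin42° = 2950.
Substitute: T_L·(0.829038 + 0.752468·0.669131) = 2950 → T_L = 2213.82 ≈ 2214 N.
Then T_R = 0.752468 × 2213.82 = 1666 N.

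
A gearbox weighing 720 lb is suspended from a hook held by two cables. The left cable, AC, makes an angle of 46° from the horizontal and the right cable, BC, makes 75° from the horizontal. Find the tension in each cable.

T_AC = 217.4 lb, T_BC = 583.5 lb

ΣF_x = 0: −T_AC·cos46° + T_BC·cos75° = 0 → T_BC = 2.68395·T_AC.
ΣF_y = 0: T_AC·sin46° + T_BC·sin75° = 720.
Substitute: T_AC·(0.71934 + 2.68395·0.965926) = 720 → T_AC = 217.402 ≈ 217.4 lb.
Then T_BC = 2.68395 × 217.402 = 583.5 lb.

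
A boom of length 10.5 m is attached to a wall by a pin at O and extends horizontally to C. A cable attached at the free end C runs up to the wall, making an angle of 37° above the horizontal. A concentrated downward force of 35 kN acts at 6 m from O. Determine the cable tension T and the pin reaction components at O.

ΣM about O: T·sin37°·10.5 − 35·6 = 0 → T = 210/(10.5·0.601815) = 33.2328 ≈ 33.23 kN.
ΣF_x = 0: O_x − T·cos37° = 0 → O_x = 33.2328 × 0.798636 = 26.54 kN.
ΣF_y = 0: O_y + T·sin37° − 35 = 0 → O_y = 35 − 33.2328 × 0.601815 = 15.00 kN.

T = 33.23 kN, O_x = 26.54 kN, O_y = 15.00 kN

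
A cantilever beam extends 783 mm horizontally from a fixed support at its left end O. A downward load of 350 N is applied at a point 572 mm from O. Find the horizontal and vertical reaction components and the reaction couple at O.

O_x = 0, O_y = 350.0 N, M_O = 200200 N·mm

ΣF_x = 0: O_x = 0.
ΣF_y = 0: O_y − 350 = 0 → O_y = 350.0 N.
ΣM about O: M_O − 350·572 = 0 → M_O = 200200 N·mm.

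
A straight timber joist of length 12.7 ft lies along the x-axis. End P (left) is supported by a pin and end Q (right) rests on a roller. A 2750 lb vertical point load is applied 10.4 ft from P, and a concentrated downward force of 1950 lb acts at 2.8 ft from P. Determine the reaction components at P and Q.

Moments about P: Q_y·12.7 − 2750·10.4 − 1950·2.8 = 0 → Q_y = 34060/12.7 = 2681.89 ≈ 2682 lb.
ΣF_y = 0: P_y + 2681.89 − 2750 − 1950 = 0 → P_y = 2018 lb.
ΣF_x = 0: no horizontal applied forces, so P_x = 0.

P_x = 0, P_y = 2018 lb, Q_y = 2682 lb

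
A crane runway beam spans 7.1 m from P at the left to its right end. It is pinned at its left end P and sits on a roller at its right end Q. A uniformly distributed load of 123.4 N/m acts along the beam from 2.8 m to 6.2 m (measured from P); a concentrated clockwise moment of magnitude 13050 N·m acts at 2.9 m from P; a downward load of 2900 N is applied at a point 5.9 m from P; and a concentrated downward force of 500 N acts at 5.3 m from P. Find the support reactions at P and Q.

P_x = 0, P_y = -1067 N, Q_y = 4887 N

Resultant of the distributed load: 123.4 × 3.4 = 419.56 N at 4.5 m from P.
ΣM about P: Q_y·7.1 − (123.4·3.4)·4.5 − 13050 − 2900·5.9 − 500·5.3 = 0 → Q_y = 34698.02/7.1 = 4887.05 ≈ 4887 N.
ΣF_y = 0: P_y + 4887.05 − 123.4·3.4 − 2900 − 500 = 0 → P_y = -1067 N.
ΣF_x = 0: no horizontal applied forces, so P_x = 0.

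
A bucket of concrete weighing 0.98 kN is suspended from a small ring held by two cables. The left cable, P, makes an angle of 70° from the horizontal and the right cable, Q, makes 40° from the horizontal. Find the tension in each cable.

ΣF_x = 0: −T_P·cos70° + T_Q·cos40° = 0 → T_Q = 0.446476·T_P.
ΣF_y = 0: T_P·sin70° + T_Q·sin40° = 0.98.
Substitute: T_P·(0.939693 + 0.446476·0.642788) = 0.98 → T_P = 0.798903 ≈ 0.7989 kN.
Then T_Q = 0.446476 × 0.798903 = 0.3567 kN.

T_P = 0.7989 kN, T_Q = 0.3567 kN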